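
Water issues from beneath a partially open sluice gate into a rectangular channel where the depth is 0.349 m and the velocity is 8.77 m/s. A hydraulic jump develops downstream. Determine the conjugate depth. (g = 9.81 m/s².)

Fr₁ = V₁/√(g·y₁) = 8.77/√(9.81×0.349) = 4.74.
Conjugate-depth relation: y₂/y₁ = ½[√(1 + 8Fr₁²) − 1] = ½[√180.7 − 1] = 6.22.
y₂ = 6.22 × 0.349 = 2.17 m.

y₂ = 2.17 m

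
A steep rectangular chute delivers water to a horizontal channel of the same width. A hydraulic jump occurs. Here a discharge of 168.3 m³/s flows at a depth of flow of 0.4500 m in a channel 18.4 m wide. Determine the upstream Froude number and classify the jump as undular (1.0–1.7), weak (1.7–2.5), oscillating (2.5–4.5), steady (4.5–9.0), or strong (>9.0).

q = Q/b = 168.3/18.4 = 9.147 m²/s; V₁ = q/y₁ = 20.33 m/s. Fr₁ = V₁/√(g·y₁) = 9.674.
Fr₁ = 9.674 lies in the strong range.

Fr₁ = 9.674; strong jump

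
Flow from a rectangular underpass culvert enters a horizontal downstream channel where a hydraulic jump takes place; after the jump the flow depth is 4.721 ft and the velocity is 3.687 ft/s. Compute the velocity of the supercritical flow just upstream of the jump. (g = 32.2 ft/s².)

Fr₂ = V₂/√(g·y₂) = 3.687/√(32.2×4.721) = 0.2990.
The Bélanger relation is symmetric: y₁/y₂ = ½[√(1 + 8Fr₂²) − 1] = ½[√1.7154 − 1] = 0.1549.
y₁ = 0.1549 × 4.721 = 0.7311 ft.
V₁ = q/y₁ = 17.41/0.7311 = 23.81 ft/s.

V₁ = 23.81 ft/s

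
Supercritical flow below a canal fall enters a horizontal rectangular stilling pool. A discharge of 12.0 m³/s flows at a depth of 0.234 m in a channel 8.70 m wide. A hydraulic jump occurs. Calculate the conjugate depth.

q = Q/b = 12.0/8.70 = 1.38 m²/s; V₁ = q/y₁ = 5.89 m/s. Fr₁ = V₁/√(g·y₁) = 3.89.
Bélanger equation: y₂/y₁ = ½[√(1 + 8Fr₁²) − 1] = ½[√122.1 − 1] = 5.02.
y₂ = 5.02 × 0.234 = 1.18 m.

y₂ = 1.18 m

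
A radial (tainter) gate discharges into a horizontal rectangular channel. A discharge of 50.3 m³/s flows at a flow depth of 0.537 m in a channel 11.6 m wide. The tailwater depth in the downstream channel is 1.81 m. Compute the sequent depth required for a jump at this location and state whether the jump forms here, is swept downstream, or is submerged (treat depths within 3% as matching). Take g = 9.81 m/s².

q = Q/b = 50.3/11.6 = 4.34 m²/s; V₁ = q/y₁ = 8.07 m/s. Fr₁ = V₁/√(g·y₁) = 3.52.
Bélanger equation: y₂/y₁ = ½[√(1 + 8Fr₁²) − 1] = ½[√100.0 − 1] = 4.50.
y₂ = 4.50 × 0.537 = 2.42 m.
Tailwater y_tw = 1.81 m: y_tw < y₂, so the jump is swept downstream.

y₂ = 2.42 m; the jump is swept downstream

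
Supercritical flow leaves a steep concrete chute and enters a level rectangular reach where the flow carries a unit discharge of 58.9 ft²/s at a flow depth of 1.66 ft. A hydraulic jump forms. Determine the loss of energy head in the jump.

ΔE = 10.1 ft

V₁ = q/y₁ = 58.9/1.66 = 35.5 ft/s. Fr₁ = V₁/√(g·y₁) = 35.5/√(32.2×1.66) = 4.85.
Conjugate-depth relation: y₂/y₁ = ½[√(1 + 8Fr₁²) − 1] = ½[√189.4 − 1] = 6.38.
y₂ = 6.38 × 1.66 = 10.6 ft.
V₂ = q/y₂ = 58.9/10.6 = 5.56 ft/s. E₁ = y₁ + V₁²/2g = 21.2 ft; E₂ = y₂ + V₂²/2g = 11.1 ft. ΔE = E₁ − E₂ = 10.1 ft.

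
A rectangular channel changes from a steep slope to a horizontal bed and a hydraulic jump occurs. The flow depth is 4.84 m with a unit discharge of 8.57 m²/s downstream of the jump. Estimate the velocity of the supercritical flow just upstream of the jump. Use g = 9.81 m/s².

V₁ = 15.0 m/s

V₂ = q/y₂ = 8.57/4.84 = 1.77 m/s; Fr₂ = V₂/√(g·y₂) = 0.257.
Since the conjugate-depth ratio holds either way, y₁/y₂ = ½[√(1 + 8Fr₂²) − 1] = ½[√1.528 − 1] = 0.118.
y₁ = 0.118 × 4.84 = 0.572 m.
V₁ = q/y₁ = 8.57/0.572 = 15.0 m/s.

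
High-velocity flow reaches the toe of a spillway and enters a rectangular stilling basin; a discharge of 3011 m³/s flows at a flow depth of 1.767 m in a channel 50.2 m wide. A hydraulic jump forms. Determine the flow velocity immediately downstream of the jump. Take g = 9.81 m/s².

q = Q/b = 3011/50.2 = 59.98 m²/s; V₁ = q/y₁ = 33.94 m/s. Fr₁ = V₁/√(g·y₁) = 8.153.
Conjugate-depth relation: y₂/y₁ = ½[√(1 + 8Fr₁²) − 1] = ½[√532.77 − 1] = 11.04.
y₂ = 11.04 × 1.767 = 19.51 m.
V₂ = q/y₂ = 59.98/19.51 = 3.074 m/s.

V₂ = 3.074 m/s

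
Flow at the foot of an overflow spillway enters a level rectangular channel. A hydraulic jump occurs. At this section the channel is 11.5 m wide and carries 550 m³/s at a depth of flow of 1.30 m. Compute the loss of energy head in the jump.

ΔE = 51.6 m

q = Q/b = 550/11.5 = 47.8 m²/s; V₁ = q/y₁ = 36.8 m/s. Fr₁ = V₁/√(g·y₁) = 10.3.
By Bélanger, y₂/y₁ = ½[√(1 + 8Fr₁²) − 1] = ½[√850.0 − 1] = 14.1.
y₂ = 14.1 × 1.30 = 18.3 m.
V₂ = q/y₂ = 47.8/18.3 = 2.61 m/s. E₁ = y₁ + V₁²/2g = 70.3 m; E₂ = y₂ + V₂²/2g = 18.6 m. ΔE = E₁ − E₂ = 51.6 m.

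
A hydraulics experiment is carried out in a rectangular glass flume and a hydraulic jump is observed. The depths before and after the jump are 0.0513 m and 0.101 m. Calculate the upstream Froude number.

Fr₁ = 1.71

For a rectangular channel the momentum equation gives q² = ½·g·y₁·y₂·(y₁ + y₂) = ½×9.81×0.0513×0.101×0.152 = 0.00387.
q = √0.00387 = 0.0622 m²/s.
V₁ = q/y₁ = 1.21 m/s; Fr₁ = V₁/√(g·y₁) = 1.71.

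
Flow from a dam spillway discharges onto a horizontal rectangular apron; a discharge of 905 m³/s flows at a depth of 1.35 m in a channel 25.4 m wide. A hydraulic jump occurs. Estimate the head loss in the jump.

ΔE = 23.3 m

q = Q/b = 905/25.4 = 35.6 m²/s; V₁ = q/y₁ = 26.4 m/s. Fr₁ = V₁/√(g·y₁) = 7.25.
From the momentum equation for a rectangular channel, y₂/y₁ = ½[√(1 + 8Fr₁²) − 1] = ½[√421.8 − 1] = 9.77.
y₂ = 9.77 × 1.35 = 13.2 m.
V₂ = q/y₂ = 35.6/13.2 = 2.70 m/s. E₁ = y₁ + V₁²/2g = 36.9 m; E₂ = y₂ + V₂²/2g = 13.6 m. ΔE = E₁ − E₂ = 23.3 m.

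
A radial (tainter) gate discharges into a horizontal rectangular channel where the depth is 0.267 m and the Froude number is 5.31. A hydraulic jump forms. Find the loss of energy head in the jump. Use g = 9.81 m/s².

ΔE = 2.08 m

Fr₁ = 5.31 (given).
From the momentum equation for a rectangular channel, y₂/y₁ = ½[√(1 + 8Fr₁²) − 1] = ½[√226.6 − 1] = 7.03.
y₂ = 7.03 × 0.267 = 1.88 m.
Head loss: ΔE = (y₂ − y₁)³/(4y₁y₂) = (1.88 − 0.267)³/(4×0.267×1.88) = 4.17/2.00 = 2.08 m.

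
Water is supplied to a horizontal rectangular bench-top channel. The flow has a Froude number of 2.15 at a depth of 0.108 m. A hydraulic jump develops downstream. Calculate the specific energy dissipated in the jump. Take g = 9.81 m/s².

ΔE = 0.0414 m

Fr₁ = 2.15 (given).
By Bélanger, y₂/y₁ = ½[√(1 + 8Fr₁²) − 1] = ½[√37.98 − 1] = 2.58.
y₂ = 2.58 × 0.108 = 0.279 m.
V₁ = Fr₁·√(g·y₁) = 2.15×√(9.81×0.108) = 2.21 m/s; q = V₁·y₁ = 0.239 m²/s. V₂ = q/y₂ = 0.239/0.279 = 0.857 m/s. E₁ = y₁ + V₁²/2g = 0.358 m; E₂ = y₂ + V₂²/2g = 0.316 m. ΔE = E₁ − E₂ = 0.0414 m.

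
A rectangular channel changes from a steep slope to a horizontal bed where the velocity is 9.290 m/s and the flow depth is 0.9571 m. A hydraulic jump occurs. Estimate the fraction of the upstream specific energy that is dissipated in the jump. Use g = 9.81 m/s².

ΔE/E₁ = 0.262 (26.2%)

Fr₁ = V₁/√(g·y₁) = 9.290/√(9.81×0.9571) = 3.032.
By Bélanger, y₂/y₁ = ½[√(1 + 8Fr₁²) − 1] = ½[√74.535 − 1] = 3.817.
y₂ = 3.817 × 0.9571 = 3.653 m.
E₁ = y₁ + V₁²/2g = 5.356 m. ΔE = (y₂ − y₁)³/(4y₁y₂) = 1.401 m. ΔE/E₁ = 1.401/5.356 = 0.262.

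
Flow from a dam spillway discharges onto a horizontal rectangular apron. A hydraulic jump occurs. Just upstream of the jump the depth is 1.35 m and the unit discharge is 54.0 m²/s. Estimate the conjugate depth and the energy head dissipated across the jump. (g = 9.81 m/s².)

V₁ = q/y₁ = 54.0/1.35 = 40.0 m/s. Fr₁ = V₁/√(g·y₁) = 40.0/√(9.81×1.35) = 11.0.
Bélanger equation: y₂/y₁ = ½[√(1 + 8Fr₁²) − 1] = ½[√967.5 − 1] = 15.1.
y₂ = 15.1 × 1.35 = 20.3 m.
Head loss: ΔE = (y₂ − y₁)³/(4y₁y₂) = (20.3 − 1.35)³/(4×1.35×20.3) = 6827/110 = 62.2 m.

y₂ = 20.3 m; ΔE = 62.2 m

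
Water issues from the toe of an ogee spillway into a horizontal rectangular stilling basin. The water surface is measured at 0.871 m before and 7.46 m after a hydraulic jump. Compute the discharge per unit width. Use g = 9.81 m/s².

For a rectangular channel the momentum equation gives q² = ½·g·y₁·y₂·(y₁ + y₂) = ½×9.81×0.871×7.46×8.33 = 266.
q = √266 = 16.3 m²/s.

q = 16.3 m²/s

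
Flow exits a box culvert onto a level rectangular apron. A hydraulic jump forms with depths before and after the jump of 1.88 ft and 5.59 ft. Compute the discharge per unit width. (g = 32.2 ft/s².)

q = 35.6 ft²/s

For a rectangular channel the momentum equation gives q² = ½·g·y₁·y₂·(y₁ + y₂) = ½×32.2×1.88×5.59×7.47 = 1264.
q = √1264 = 35.6 ft²/s.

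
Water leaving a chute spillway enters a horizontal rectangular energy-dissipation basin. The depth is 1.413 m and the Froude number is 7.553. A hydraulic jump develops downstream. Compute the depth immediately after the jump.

Fr₁ = 7.553 (given).
Conjugate-depth relation: y₂/y₁ = ½[√(1 + 8Fr₁²) − 1] = ½[√457.38 − 1] = 10.19.
y₂ = 10.19 × 1.413 = 14.40 m.

y₂ = 14.40 m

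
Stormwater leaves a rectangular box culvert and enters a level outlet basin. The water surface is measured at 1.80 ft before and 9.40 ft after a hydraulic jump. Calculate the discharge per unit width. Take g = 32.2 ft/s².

For a rectangular channel the momentum equation gives q² = ½·g·y₁·y₂·(y₁ + y₂) = ½×32.2×1.80×9.40×11.2 = 3051.
q = √3051 = 55.2 ft²/s.

q = 55.2 ft²/s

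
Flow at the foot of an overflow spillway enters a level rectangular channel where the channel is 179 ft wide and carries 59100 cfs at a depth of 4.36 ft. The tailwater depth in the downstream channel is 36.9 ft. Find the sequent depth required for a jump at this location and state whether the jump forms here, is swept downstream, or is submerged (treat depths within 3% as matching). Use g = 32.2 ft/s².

y₂ = 37.3 ft; the jump forms here

q = Q/b = 59100/179 = 330 ft²/s; V₁ = q/y₁ = 75.7 ft/s. Fr₁ = V₁/√(g·y₁) = 6.39.
Conjugate-depth relation: y₂/y₁ = ½[√(1 + 8Fr₁²) − 1] = ½[√327.8 − 1] = 8.55.
y₂ = 8.55 × 4.36 = 37.3 ft.
Tailwater y_tw = 36.9 ft: y_tw ≈ y₂, so the jump forms here.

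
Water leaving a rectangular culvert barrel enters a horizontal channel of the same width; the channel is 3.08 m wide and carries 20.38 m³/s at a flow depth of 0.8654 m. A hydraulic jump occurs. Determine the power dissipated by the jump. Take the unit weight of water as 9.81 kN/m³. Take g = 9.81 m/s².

P = 150.8 kW

q = Q/b = 20.38/3.08 = 6.617 m²/s; V₁ = q/y₁ = 7.646 m/s. Fr₁ = V₁/√(g·y₁) = 2.624.
From the momentum equation for a rectangular channel, y₂/y₁ = ½[√(1 + 8Fr₁²) − 1] = ½[√56.091 − 1] = 3.245.
y₂ = 3.245 × 0.8654 = 2.808 m.
V₂ = q/y₂ = 6.617/2.808 = 2.356 m/s. E₁ = y₁ + V₁²/2g = 3.845 m; E₂ = y₂ + V₂²/2g = 3.091 m. ΔE = E₁ − E₂ = 0.7541 m.
P = γ·Q·ΔE = 9.81 × 20.38 × 0.7541 = 150.8 kW.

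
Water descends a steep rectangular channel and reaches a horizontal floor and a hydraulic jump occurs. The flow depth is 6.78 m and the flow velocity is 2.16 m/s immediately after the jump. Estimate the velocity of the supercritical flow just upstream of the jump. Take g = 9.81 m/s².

V₁ = 17.3 m/s

Fr₂ = V₂/√(g·y₂) = 2.16/√(9.81×6.78) = 0.265.
From the momentum equation (using Fr₂), y₁/y₂ = ½[√(1 + 8Fr₂²) − 1] = ½[√1.561 − 1] = 0.125.
y₁ = 0.125 × 6.78 = 0.846 m.
V₁ = q/y₁ = 14.6/0.846 = 17.3 m/s.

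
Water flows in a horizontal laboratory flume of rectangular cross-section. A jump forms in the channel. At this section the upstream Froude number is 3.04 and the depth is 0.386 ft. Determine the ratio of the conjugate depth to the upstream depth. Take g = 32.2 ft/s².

Fr₁ = 3.04 (given).
Bélanger equation: y₂/y₁ = ½[√(1 + 8Fr₁²) − 1] = ½[√74.93 − 1] = 3.83.

y₂/y₁ = 3.83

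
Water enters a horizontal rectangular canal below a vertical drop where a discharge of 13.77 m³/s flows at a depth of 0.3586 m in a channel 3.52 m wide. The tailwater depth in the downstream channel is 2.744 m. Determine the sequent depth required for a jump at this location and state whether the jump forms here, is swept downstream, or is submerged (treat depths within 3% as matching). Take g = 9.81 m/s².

y₂ = 2.776 m; the jump forms here

q = Q/b = 13.77/3.52 = 3.912 m²/s; V₁ = q/y₁ = 10.91 m/s. Fr₁ = V₁/√(g·y₁) = 5.816.
Bélanger equation: y₂/y₁ = ½[√(1 + 8Fr₁²) − 1] = ½[√271.63 − 1] = 7.741.
y₂ = 7.741 × 0.3586 = 2.776 m.
Tailwater y_tw = 2.744 m: y_tw ≈ y₂, so the jump forms here.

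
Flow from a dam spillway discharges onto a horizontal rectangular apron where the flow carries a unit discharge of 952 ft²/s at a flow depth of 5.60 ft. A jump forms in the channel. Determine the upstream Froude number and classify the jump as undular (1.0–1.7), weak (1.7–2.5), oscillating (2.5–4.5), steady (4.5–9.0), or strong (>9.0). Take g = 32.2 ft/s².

V₁ = q/y₁ = 952/5.60 = 170 ft/s. Fr₁ = V₁/√(g·y₁) = 170/√(32.2×5.60) = 12.7.
Fr₁ = 12.7 lies in the strong range.

Fr₁ = 12.7; strong jump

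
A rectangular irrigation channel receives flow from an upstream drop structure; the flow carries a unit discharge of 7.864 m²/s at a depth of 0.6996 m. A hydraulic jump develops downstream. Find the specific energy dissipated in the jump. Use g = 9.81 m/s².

V₁ = q/y₁ = 7.864/0.6996 = 11.24 m/s. Fr₁ = V₁/√(g·y₁) = 11.24/√(9.81×0.6996) = 4.291.
Sequent-depth ratio: y₂/y₁ = ½[√(1 + 8Fr₁²) − 1] = ½[√148.29 − 1] = 5.589.
y₂ = 5.589 × 0.6996 = 3.910 m.
Head loss: ΔE = (y₂ − y₁)³/(4y₁y₂) = (3.910 − 0.6996)³/(4×0.6996×3.910) = 33.08/10.94 = 3.024 m.

ΔE = 3.024 m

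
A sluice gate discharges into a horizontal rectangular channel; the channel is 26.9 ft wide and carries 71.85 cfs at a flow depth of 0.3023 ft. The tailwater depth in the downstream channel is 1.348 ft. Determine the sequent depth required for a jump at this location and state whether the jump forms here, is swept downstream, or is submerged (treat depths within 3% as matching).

y₂ = 1.069 ft; the jump is submerged

q = Q/b = 71.85/26.9 = 2.671 ft²/s; V₁ = q/y₁ = 8.836 ft/s. Fr₁ = V₁/√(g·y₁) = 2.832.
From the momentum equation for a rectangular channel, y₂/y₁ = ½[√(1 + 8Fr₁²) − 1] = ½[√65.161 − 1] = 3.536.
y₂ = 3.536 × 0.3023 = 1.069 ft.
Tailwater y_tw = 1.348 ft: y_tw > y₂, so the jump is submerged.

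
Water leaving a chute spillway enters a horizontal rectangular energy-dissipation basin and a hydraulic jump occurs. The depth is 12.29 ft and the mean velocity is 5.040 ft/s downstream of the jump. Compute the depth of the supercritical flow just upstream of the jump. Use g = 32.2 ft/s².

y₁ = 1.415 ft

Fr₂ = V₂/√(g·y₂) = 5.040/√(32.2×12.29) = 0.2534.
Since the conjugate-depth ratio holds either way, y₁/y₂ = ½[√(1 + 8Fr₂²) − 1] = ½[√1.5135 − 1] = 0.1151.
y₁ = 0.1151 × 12.29 = 1.415 ft.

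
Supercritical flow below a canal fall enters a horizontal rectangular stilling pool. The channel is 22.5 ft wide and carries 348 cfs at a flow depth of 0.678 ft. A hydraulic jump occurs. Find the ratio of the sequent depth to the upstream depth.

y₂/y₁ = 6.42

q = Q/b = 348/22.5 = 15.5 ft²/s; V₁ = q/y₁ = 22.8 ft/s. Fr₁ = V₁/√(g·y₁) = 4.88.
Bélanger equation: y₂/y₁ = ½[√(1 + 8Fr₁²) − 1] = ½[√191.7 − 1] = 6.42.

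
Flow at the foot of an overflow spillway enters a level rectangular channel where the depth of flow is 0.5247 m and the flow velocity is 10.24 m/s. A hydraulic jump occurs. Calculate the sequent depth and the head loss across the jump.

y₂ = 3.097 m; ΔE = 2.619 m

Fr₁ = V₁/√(g·y₁) = 10.24/√(9.81×0.5247) = 4.513.
Sequent-depth ratio: y₂/y₁ = ½[√(1 + 8Fr₁²) − 1] = ½[√163.97 − 1] = 5.903.
y₂ = 5.903 × 0.5247 = 3.097 m.
q = V₁·y₁ = 10.24 × 0.5247 = 5.373 m²/s. V₂ = q/y₂ = 5.373/3.097 = 1.735 m/s. E₁ = y₁ + V₁²/2g = 5.869 m; E₂ = y₂ + V₂²/2g = 3.250 m. ΔE = E₁ − E₂ = 2.619 m.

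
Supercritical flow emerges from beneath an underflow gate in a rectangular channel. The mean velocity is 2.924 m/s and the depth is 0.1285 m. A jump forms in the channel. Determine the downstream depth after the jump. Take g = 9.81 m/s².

Fr₁ = V₁/√(g·y₁) = 2.924/√(9.81×0.1285) = 2.604.
Bélanger equation: y₂/y₁ = ½[√(1 + 8Fr₁²) − 1] = ½[√55.259 − 1] = 3.217.
y₂ = 3.217 × 0.1285 = 0.4134 m.

y₂ = 0.4134 m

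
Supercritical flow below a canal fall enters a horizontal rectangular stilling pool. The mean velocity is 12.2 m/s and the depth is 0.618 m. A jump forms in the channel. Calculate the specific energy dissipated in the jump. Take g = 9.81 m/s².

ΔE = 3.99 m

Fr₁ = V₁/√(g·y₁) = 12.2/√(9.81×0.618) = 4.95.
Bélanger equation: y₂/y₁ = ½[√(1 + 8Fr₁²) − 1] = ½[√197.4 − 1] = 6.53.
y₂ = 6.53 × 0.618 = 4.03 m.
q = V₁·y₁ = 12.2 × 0.618 = 7.54 m²/s. V₂ = q/y₂ = 7.54/4.03 = 1.87 m/s. E₁ = y₁ + V₁²/2g = 8.20 m; E₂ = y₂ + V₂²/2g = 4.21 m. ΔE = E₁ − E₂ = 3.99 m.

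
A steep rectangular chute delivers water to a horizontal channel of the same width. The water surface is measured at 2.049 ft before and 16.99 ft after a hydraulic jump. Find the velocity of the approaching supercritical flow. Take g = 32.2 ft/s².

V₁ = 50.42 ft/s

For a rectangular channel the momentum equation gives q² = ½·g·y₁·y₂·(y₁ + y₂) = ½×32.2×2.049×16.99×19.04 = 10671.
q = √10671 = 103.3 ft²/s.
V₁ = q/y₁ = 103.3/2.049 = 50.42 ft/s.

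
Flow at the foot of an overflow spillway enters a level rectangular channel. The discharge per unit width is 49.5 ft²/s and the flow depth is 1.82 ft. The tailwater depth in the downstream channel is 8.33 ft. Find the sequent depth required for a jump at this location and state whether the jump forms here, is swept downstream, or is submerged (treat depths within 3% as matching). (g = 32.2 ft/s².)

V₁ = q/y₁ = 49.5/1.82 = 27.2 ft/s. Fr₁ = V₁/√(g·y₁) = 27.2/√(32.2×1.82) = 3.55.
From the momentum equation for a rectangular channel, y₂/y₁ = ½[√(1 + 8Fr₁²) − 1] = ½[√102.0 − 1] = 4.55.
y₂ = 4.55 × 1.82 = 8.28 ft.
Tailwater y_tw = 8.33 ft: y_tw ≈ y₂, so the jump forms here.

y₂ = 8.28 ft; the jump forms here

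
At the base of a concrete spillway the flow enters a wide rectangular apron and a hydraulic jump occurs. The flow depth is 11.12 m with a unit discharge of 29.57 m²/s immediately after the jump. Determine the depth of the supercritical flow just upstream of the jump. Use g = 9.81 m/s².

V₂ = q/y₂ = 29.57/11.12 = 2.659 m/s; Fr₂ = V₂/√(g·y₂) = 0.2546.
From the momentum equation (using Fr₂), y₁/y₂ = ½[√(1 + 8Fr₂²) − 1] = ½[√1.5186 − 1] = 0.1162.
y₁ = 0.1162 × 11.12 = 1.292 m.

y₁ = 1.292 m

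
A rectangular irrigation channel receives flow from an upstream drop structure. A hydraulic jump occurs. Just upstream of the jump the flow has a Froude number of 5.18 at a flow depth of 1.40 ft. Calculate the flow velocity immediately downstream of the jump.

V₂ = 5.08 ft/s

Fr₁ = 5.18 (given).
Sequent-depth ratio: y₂/y₁ = ½[√(1 + 8Fr₁²) − 1] = ½[√215.7 − 1] = 6.84.
y₂ = 6.84 × 1.40 = 9.58 ft.
V₁ = Fr₁·√(g·y₁) = 5.18×√(32.2×1.40) = 34.8 ft/s; q = V₁·y₁ = 48.7 ft²/s.
V₂ = q/y₂ = 48.7/9.58 = 5.08 ft/s.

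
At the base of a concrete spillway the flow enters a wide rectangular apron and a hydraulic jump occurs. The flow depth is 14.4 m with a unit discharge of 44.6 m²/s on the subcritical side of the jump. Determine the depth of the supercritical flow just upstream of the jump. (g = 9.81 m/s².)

y₁ = 1.74 m

V₂ = q/y₂ = 44.6/14.4 = 3.10 m/s; Fr₂ = V₂/√(g·y₂) = 0.261.
Applying the sequent-depth relation in reverse, y₁/y₂ = ½[√(1 + 8Fr₂²) − 1] = ½[√1.543 − 1] = 0.121.
y₁ = 0.121 × 14.4 = 1.74 m.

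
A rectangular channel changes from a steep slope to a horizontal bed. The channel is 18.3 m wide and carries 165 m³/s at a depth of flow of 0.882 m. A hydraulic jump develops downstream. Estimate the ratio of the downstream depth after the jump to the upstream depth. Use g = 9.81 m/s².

y₂/y₁ = 4.44

q = Q/b = 165/18.3 = 9.02 m²/s; V₁ = q/y₁ = 10.2 m/s. Fr₁ = V₁/√(g·y₁) = 3.48.
Sequent-depth ratio: y₂/y₁ = ½[√(1 + 8Fr₁²) − 1] = ½[√97.62 − 1] = 4.44.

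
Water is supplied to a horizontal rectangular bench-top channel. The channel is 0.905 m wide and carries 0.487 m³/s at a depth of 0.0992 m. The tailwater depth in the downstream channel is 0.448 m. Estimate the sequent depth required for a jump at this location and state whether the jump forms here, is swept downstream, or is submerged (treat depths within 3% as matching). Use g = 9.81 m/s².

q = Q/b = 0.487/0.905 = 0.538 m²/s; V₁ = q/y₁ = 5.42 m/s. Fr₁ = V₁/√(g·y₁) = 5.50.
From the momentum equation for a rectangular channel, y₂/y₁ = ½[√(1 + 8Fr₁²) − 1] = ½[√242.9 − 1] = 7.29.
y₂ = 7.29 × 0.0992 = 0.723 m.
Tailwater y_tw = 0.448 m: y_tw < y₂, so the jump is swept downstream.

y₂ = 0.723 m; the jump is swept downstream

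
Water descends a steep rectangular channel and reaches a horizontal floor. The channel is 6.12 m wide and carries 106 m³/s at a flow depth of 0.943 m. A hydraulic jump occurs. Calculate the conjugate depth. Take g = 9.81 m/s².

y₂ = 7.60 m

q = Q/b = 106/6.12 = 17.3 m²/s; V₁ = q/y₁ = 18.4 m/s. Fr₁ = V₁/√(g·y₁) = 6.04.
From the momentum equation for a rectangular channel, y₂/y₁ = ½[√(1 + 8Fr₁²) − 1] = ½[√292.7 − 1] = 8.05.
y₂ = 8.05 × 0.943 = 7.60 m.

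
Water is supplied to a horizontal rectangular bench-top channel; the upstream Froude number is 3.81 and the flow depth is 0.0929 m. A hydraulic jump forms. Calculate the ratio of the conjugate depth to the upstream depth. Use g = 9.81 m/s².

Fr₁ = 3.81 (given).
By Bélanger, y₂/y₁ = ½[√(1 + 8Fr₁²) − 1] = ½[√117.1 − 1] = 4.91.

y₂/y₁ = 4.91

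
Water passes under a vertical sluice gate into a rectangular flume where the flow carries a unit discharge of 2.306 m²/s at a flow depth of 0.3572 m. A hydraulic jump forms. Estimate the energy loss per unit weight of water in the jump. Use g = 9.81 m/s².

ΔE = 0.7991 m

V₁ = q/y₁ = 2.306/0.3572 = 6.456 m/s. Fr₁ = V₁/√(g·y₁) = 6.456/√(9.81×0.3572) = 3.449.
By Bélanger, y₂/y₁ = ½[√(1 + 8Fr₁²) − 1] = ½[√96.149 − 1] = 4.403.
y₂ = 4.403 × 0.3572 = 1.573 m.
V₂ = q/y₂ = 2.306/1.573 = 1.466 m/s. E₁ = y₁ + V₁²/2g = 2.481 m; E₂ = y₂ + V₂²/2g = 1.682 m. ΔE = E₁ − E₂ = 0.7991 m.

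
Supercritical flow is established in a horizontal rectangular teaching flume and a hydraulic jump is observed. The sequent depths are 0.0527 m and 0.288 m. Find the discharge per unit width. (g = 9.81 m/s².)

q = 0.159 m²/s

For a rectangular channel the momentum equation gives q² = ½·g·y₁·y₂·(y₁ + y₂) = ½×9.81×0.0527×0.288×0.341 = 0.0254.
q = √0.0254 = 0.159 m²/s.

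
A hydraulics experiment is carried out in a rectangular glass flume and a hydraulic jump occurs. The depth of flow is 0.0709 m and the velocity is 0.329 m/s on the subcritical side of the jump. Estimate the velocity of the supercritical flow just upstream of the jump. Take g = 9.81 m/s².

Fr₂ = V₂/√(g·y₂) = 0.329/√(9.81×0.0709) = 0.394.
Since the conjugate-depth ratio holds either way, y₁/y₂ = ½[√(1 + 8Fr₂²) − 1] = ½[√2.245 − 1] = 0.249.
y₁ = 0.249 × 0.0709 = 0.0177 m.
V₁ = q/y₁ = 0.0233/0.0177 = 1.32 m/s.

V₁ = 1.32 m/s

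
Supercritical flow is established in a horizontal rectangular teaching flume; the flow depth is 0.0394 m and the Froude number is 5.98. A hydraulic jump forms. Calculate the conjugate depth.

Fr₁ = 5.98 (given).
Conjugate-depth relation: y₂/y₁ = ½[√(1 + 8Fr₁²) − 1] = ½[√287.1 − 1] = 7.97.
y₂ = 7.97 × 0.0394 = 0.314 m.

y₂ = 0.314 m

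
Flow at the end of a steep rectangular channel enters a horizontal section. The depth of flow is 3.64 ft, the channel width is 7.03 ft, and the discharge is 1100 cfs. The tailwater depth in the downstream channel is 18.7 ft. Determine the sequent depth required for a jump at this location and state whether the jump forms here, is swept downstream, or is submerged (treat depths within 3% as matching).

q = Q/b = 1100/7.03 = 156 ft²/s; V₁ = q/y₁ = 43.0 ft/s. Fr₁ = V₁/√(g·y₁) = 3.97.
Sequent-depth ratio: y₂/y₁ = ½[√(1 + 8Fr₁²) − 1] = ½[√127.1 − 1] = 5.14.
y₂ = 5.14 × 3.64 = 18.7 ft.
Tailwater y_tw = 18.7 ft: y_tw ≈ y₂, so the jump forms here.

y₂ = 18.7 ft; the jump forms here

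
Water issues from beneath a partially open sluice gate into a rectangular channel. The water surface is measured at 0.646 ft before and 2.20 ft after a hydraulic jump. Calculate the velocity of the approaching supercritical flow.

For a rectangular channel the momentum equation gives q² = ½·g·y₁·y₂·(y₁ + y₂) = ½×32.2×0.646×2.20×2.85 = 65.1.
q = √65.1 = 8.07 ft²/s.
V₁ = q/y₁ = 8.07/0.646 = 12.5 ft/s.

V₁ = 12.5 ft/s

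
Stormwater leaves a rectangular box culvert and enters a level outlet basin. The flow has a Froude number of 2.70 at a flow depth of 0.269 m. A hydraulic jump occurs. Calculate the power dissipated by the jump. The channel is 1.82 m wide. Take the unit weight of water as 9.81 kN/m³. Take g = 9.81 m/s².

P = 5.49 kW

Fr₁ = 2.70 (given).
By Bélanger, y₂/y₁ = ½[√(1 + 8Fr₁²) − 1] = ½[√59.32 − 1] = 3.35.
y₂ = 3.35 × 0.269 = 0.901 m.
V₁ = Fr₁·√(g·y₁) = 2.70×√(9.81×0.269) = 4.39 m/s; q = V₁·y₁ = 1.18 m²/s. V₂ = q/y₂ = 1.18/0.901 = 1.31 m/s. E₁ = y₁ + V₁²/2g = 1.25 m; E₂ = y₂ + V₂²/2g = 0.989 m. ΔE = E₁ − E₂ = 0.261 m.
Q = q·b = 1.18 × 1.82 = 2.15 m³/s. P = γ·Q·ΔE = 9.81 × 2.15 × 0.261 = 5.49 kW.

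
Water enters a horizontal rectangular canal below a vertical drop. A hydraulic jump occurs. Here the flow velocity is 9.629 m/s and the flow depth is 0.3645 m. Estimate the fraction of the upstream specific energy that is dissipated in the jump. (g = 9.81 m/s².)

Fr₁ = V₁/√(g·y₁) = 9.629/√(9.81×0.3645) = 5.092.
From the momentum equation for a rectangular channel, y₂/y₁ = ½[√(1 + 8Fr₁²) − 1] = ½[√208.44 − 1] = 6.719.
y₂ = 6.719 × 0.3645 = 2.449 m.
E₁ = y₁ + V₁²/2g = 5.090 m. ΔE = (y₂ − y₁)³/(4y₁y₂) = 2.537 m. ΔE/E₁ = 2.537/5.090 = 0.498.

ΔE/E₁ = 0.498 (49.8%)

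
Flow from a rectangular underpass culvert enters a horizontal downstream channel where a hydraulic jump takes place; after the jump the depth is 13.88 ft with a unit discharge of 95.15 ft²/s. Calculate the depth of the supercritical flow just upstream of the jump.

V₂ = q/y₂ = 95.15/13.88 = 6.855 ft/s; Fr₂ = V₂/√(g·y₂) = 0.3243.
Applying the sequent-depth relation in reverse, y₁/y₂ = ½[√(1 + 8Fr₂²) − 1] = ½[√1.8412 − 1] = 0.1784.
y₁ = 0.1784 × 13.88 = 2.477 ft.

y₁ = 2.477 ft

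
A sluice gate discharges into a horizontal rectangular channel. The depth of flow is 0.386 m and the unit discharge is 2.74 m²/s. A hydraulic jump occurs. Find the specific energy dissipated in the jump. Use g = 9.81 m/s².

ΔE = 1.03 m

V₁ = q/y₁ = 2.74/0.386 = 7.10 m/s. Fr₁ = V₁/√(g·y₁) = 7.10/√(9.81×0.386) = 3.65.
From the momentum equation for a rectangular channel, y₂/y₁ = ½[√(1 + 8Fr₁²) − 1] = ½[√107.5 − 1] = 4.68.
y₂ = 4.68 × 0.386 = 1.81 m.
Head loss: ΔE = (y₂ − y₁)³/(4y₁y₂) = (1.81 − 0.386)³/(4×0.386×1.81) = 2.87/2.79 = 1.03 m.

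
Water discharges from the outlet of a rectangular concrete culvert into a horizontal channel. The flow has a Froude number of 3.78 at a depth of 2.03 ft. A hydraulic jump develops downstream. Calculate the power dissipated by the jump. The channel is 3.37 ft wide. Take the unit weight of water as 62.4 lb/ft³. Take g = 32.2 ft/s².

P = 143 hp

Fr₁ = 3.78 (given).
From the momentum equation for a rectangular channel, y₂/y₁ = ½[√(1 + 8Fr₁²) − 1] = ½[√115.3 − 1] = 4.87.
y₂ = 4.87 × 2.03 = 9.88 ft.
Head loss: ΔE = (y₂ − y₁)³/(4y₁y₂) = (9.88 − 2.03)³/(4×2.03×9.88) = 485/80.3 = 6.04 ft.
V₁ = Fr₁·√(g·y₁) = 3.78×√(32.2×2.03) = 30.6 ft/s; q = V₁·y₁ = 62.0 ft²/s. Q = q·b = 62.0 × 3.37 = 209 cfs. P = γ·Q·ΔE/550 = 62.4 × 209 × 6.04 / 550 = 143 hp.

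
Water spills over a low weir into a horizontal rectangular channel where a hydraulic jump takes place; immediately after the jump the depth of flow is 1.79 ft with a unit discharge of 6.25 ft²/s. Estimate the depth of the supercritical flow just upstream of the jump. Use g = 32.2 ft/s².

y₁ = 0.573 ft

V₂ = q/y₂ = 6.25/1.79 = 3.49 ft/s; Fr₂ = V₂/√(g·y₂) = 0.460.
From the momentum equation (using Fr₂), y₁/y₂ = ½[√(1 + 8Fr₂²) − 1] = ½[√2.692 − 1] = 0.320.
y₁ = 0.320 × 1.79 = 0.573 ft.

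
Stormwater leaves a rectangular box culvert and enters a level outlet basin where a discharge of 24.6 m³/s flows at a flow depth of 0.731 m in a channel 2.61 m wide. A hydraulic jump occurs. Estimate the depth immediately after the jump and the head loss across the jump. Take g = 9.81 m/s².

q = Q/b = 24.6/2.61 = 9.43 m²/s; V₁ = q/y₁ = 12.9 m/s. Fr₁ = V₁/√(g·y₁) = 4.81.
From the momentum equation for a rectangular channel, y₂/y₁ = ½[√(1 + 8Fr₁²) − 1] = ½[√186.5 − 1] = 6.33.
y₂ = 6.33 × 0.731 = 4.63 m.
Head loss: ΔE = (y₂ − y₁)³/(4y₁y₂) = (4.63 − 0.731)³/(4×0.731×4.63) = 59.1/13.5 = 4.37 m.

y₂ = 4.63 m; ΔE = 4.37 m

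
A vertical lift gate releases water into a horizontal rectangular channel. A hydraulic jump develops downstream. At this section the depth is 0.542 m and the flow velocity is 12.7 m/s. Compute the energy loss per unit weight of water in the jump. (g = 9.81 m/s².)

ΔE = 4.65 m

Fr₁ = V₁/√(g·y₁) = 12.7/√(9.81×0.542) = 5.51.
From the momentum equation for a rectangular channel, y₂/y₁ = ½[√(1 + 8Fr₁²) − 1] = ½[√243.7 − 1] = 7.31.
y₂ = 7.31 × 0.542 = 3.96 m.
q = V₁·y₁ = 12.7 × 0.542 = 6.88 m²/s. V₂ = q/y₂ = 6.88/3.96 = 1.74 m/s. E₁ = y₁ + V₁²/2g = 8.76 m; E₂ = y₂ + V₂²/2g = 4.11 m. ΔE = E₁ − E₂ = 4.65 m.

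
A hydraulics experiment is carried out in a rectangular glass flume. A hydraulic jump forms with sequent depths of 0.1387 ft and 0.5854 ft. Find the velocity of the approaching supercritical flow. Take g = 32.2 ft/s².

For a rectangular channel the momentum equation gives q² = ½·g·y₁·y₂·(y₁ + y₂) = ½×32.2×0.1387×0.5854×0.7241 = 0.9466.
q = √0.9466 = 0.9729 ft²/s.
V₁ = q/y₁ = 0.9729/0.1387 = 7.015 ft/s.

V₁ = 7.015 ft/s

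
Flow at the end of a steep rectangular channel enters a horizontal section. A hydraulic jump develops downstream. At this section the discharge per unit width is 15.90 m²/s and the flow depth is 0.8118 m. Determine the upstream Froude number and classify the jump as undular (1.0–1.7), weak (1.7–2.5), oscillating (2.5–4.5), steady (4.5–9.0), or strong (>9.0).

V₁ = q/y₁ = 15.90/0.8118 = 19.59 m/s. Fr₁ = V₁/√(g·y₁) = 19.59/√(9.81×0.8118) = 6.940.
Fr₁ = 6.940 lies in the steady range.

Fr₁ = 6.940; steady jump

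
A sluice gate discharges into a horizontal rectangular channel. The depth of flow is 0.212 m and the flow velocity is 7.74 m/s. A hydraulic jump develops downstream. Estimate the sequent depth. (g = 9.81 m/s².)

y₂ = 1.51 m

Fr₁ = V₁/√(g·y₁) = 7.74/√(9.81×0.212) = 5.37.
By Bélanger, y₂/y₁ = ½[√(1 + 8Fr₁²) − 1] = ½[√231.4 − 1] = 7.11.
y₂ = 7.11 × 0.212 = 1.51 m.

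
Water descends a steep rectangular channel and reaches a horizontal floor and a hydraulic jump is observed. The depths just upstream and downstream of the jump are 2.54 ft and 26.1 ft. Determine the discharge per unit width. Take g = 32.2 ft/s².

For a rectangular channel the momentum equation gives q² = ½·g·y₁·y₂·(y₁ + y₂) = ½×32.2×2.54×26.1×28.6 = 30568.
q = √30568 = 175 ft²/s.

q = 175 ft²/s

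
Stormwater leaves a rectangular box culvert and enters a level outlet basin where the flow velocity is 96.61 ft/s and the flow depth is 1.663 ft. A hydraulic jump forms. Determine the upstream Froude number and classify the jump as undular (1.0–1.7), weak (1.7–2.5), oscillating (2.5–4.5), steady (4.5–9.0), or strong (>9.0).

Fr₁ = V₁/√(g·y₁) = 96.61/√(32.2×1.663) = 13.20.
Fr₁ = 13.20 lies in the strong range.

Fr₁ = 13.20; strong jump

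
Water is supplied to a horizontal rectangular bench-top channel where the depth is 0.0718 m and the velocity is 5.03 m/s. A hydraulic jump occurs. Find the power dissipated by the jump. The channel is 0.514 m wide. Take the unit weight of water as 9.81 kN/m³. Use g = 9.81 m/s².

P = 1.40 kW

Fr₁ = V₁/√(g·y₁) = 5.03/√(9.81×0.0718) = 5.99.
Bélanger equation: y₂/y₁ = ½[√(1 + 8Fr₁²) − 1] = ½[√288.4 − 1] = 7.99.
y₂ = 7.99 × 0.0718 = 0.574 m.
q = V₁·y₁ = 5.03 × 0.0718 = 0.361 m²/s. V₂ = q/y₂ = 0.361/0.574 = 0.629 m/s. E₁ = y₁ + V₁²/2g = 1.36 m; E₂ = y₂ + V₂²/2g = 0.594 m. ΔE = E₁ − E₂ = 0.767 m.
Q = q·b = 0.361 × 0.514 = 0.186 m³/s. P = γ·Q·ΔE = 9.81 × 0.186 × 0.767 = 1.40 kW.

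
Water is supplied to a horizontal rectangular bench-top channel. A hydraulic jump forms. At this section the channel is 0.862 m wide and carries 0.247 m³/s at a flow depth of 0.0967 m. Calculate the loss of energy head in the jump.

q = Q/b = 0.247/0.862 = 0.287 m²/s; V₁ = q/y₁ = 2.96 m/s. Fr₁ = V₁/√(g·y₁) = 3.04.
Sequent-depth ratio: y₂/y₁ = ½[√(1 + 8Fr₁²) − 1] = ½[√75.05 − 1] = 3.83.
y₂ = 3.83 × 0.0967 = 0.371 m.
V₂ = q/y₂ = 0.287/0.371 = 0.773 m/s. E₁ = y₁ + V₁²/2g = 0.544 m; E₂ = y₂ + V₂²/2g = 0.401 m. ΔE = E₁ − E₂ = 0.143 m.

ΔE = 0.143 m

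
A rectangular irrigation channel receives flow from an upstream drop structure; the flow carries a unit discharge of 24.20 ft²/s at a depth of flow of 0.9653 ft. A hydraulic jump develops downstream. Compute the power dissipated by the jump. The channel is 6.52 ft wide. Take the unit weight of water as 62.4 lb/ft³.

P = 85.34 hp

V₁ = q/y₁ = 24.20/0.9653 = 25.07 ft/s. Fr₁ = V₁/√(g·y₁) = 25.07/√(32.2×0.9653) = 4.497.
From the momentum equation for a rectangular channel, y₂/y₁ = ½[√(1 + 8Fr₁²) − 1] = ½[√162.76 − 1] = 5.879.
y₂ = 5.879 × 0.9653 = 5.675 ft.
Head loss: ΔE = (y₂ − y₁)³/(4y₁y₂) = (5.675 − 0.9653)³/(4×0.9653×5.675) = 104.5/21.91 = 4.767 ft.
Q = q·b = 24.20 × 6.52 = 157.8 cfs. P = γ·Q·ΔE/550 = 62.4 × 157.8 × 4.767 / 550 = 85.34 hp.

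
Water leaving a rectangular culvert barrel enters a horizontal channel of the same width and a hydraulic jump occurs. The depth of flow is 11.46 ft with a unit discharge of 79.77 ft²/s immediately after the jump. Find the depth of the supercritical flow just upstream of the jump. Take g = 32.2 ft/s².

V₂ = q/y₂ = 79.77/11.46 = 6.961 ft/s; Fr₂ = V₂/√(g·y₂) = 0.3624.
Applying the sequent-depth relation in reverse, y₁/y₂ = ½[√(1 + 8Fr₂²) − 1] = ½[√2.0504 − 1] = 0.2160.
y₁ = 0.2160 × 11.46 = 2.475 ft.

y₁ = 2.475 ft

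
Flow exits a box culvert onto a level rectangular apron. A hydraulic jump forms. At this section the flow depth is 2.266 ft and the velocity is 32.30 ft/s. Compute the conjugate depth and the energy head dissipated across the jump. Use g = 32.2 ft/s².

Fr₁ = V₁/√(g·y₁) = 32.30/√(32.2×2.266) = 3.781.
Sequent-depth ratio: y₂/y₁ = ½[√(1 + 8Fr₁²) − 1] = ½[√115.39 − 1] = 4.871.
y₂ = 4.871 × 2.266 = 11.04 ft.
Head loss: ΔE = (y₂ − y₁)³/(4y₁y₂) = (11.04 − 2.266)³/(4×2.266×11.04) = 674.9/100.0 = 6.746 ft.

y₂ = 11.04 ft; ΔE = 6.746 ft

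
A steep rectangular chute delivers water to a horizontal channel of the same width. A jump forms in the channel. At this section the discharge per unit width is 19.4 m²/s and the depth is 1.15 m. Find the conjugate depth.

V₁ = q/y₁ = 19.4/1.15 = 16.9 m/s. Fr₁ = V₁/√(g·y₁) = 16.9/√(9.81×1.15) = 5.02.
By Bélanger, y₂/y₁ = ½[√(1 + 8Fr₁²) − 1] = ½[√202.8 − 1] = 6.62.
y₂ = 6.62 × 1.15 = 7.61 m.

y₂ = 7.61 m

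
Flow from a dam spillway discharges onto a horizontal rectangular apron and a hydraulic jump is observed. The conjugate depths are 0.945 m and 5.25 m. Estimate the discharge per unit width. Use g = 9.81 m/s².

For a rectangular channel the momentum equation gives q² = ½·g·y₁·y₂·(y₁ + y₂) = ½×9.81×0.945×5.25×6.20 = 151.
q = √151 = 12.3 m²/s.

q = 12.3 m²/s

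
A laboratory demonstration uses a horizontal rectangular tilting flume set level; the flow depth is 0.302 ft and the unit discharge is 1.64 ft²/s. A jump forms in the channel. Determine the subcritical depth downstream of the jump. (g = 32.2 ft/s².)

V₁ = q/y₁ = 1.64/0.302 = 5.43 ft/s. Fr₁ = V₁/√(g·y₁) = 5.43/√(32.2×0.302) = 1.74.
By Bélanger, y₂/y₁ = ½[√(1 + 8Fr₁²) − 1] = ½[√25.26 − 1] = 2.01.
y₂ = 2.01 × 0.302 = 0.608 ft.

y₂ = 0.608 ft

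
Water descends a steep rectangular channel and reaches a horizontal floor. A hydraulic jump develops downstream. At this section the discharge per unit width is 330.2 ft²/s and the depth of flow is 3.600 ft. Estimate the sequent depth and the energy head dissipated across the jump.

y₂ = 41.61 ft; ΔE = 91.65 ft

V₁ = q/y₁ = 330.2/3.600 = 91.72 ft/s. Fr₁ = V₁/√(g·y₁) = 91.72/√(32.2×3.600) = 8.519.
Bélanger equation: y₂/y₁ = ½[√(1 + 8Fr₁²) − 1] = ½[√581.60 − 1] = 11.56.
y₂ = 11.56 × 3.600 = 41.61 ft.
Head loss: ΔE = (y₂ − y₁)³/(4y₁y₂) = (41.61 − 3.600)³/(4×3.600×41.61) = 54914/599.2 = 91.65 ft.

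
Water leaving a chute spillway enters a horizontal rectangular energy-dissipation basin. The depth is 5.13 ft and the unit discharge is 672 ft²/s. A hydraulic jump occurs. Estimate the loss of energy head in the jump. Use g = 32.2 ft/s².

V₁ = q/y₁ = 672/5.13 = 131 ft/s. Fr₁ = V₁/√(g·y₁) = 131/√(32.2×5.13) = 10.2.
From the momentum equation for a rectangular channel, y₂/y₁ = ½[√(1 + 8Fr₁²) − 1] = ½[√832.0 − 1] = 13.9.
y₂ = 13.9 × 5.13 = 71.4 ft.
V₂ = q/y₂ = 672/71.4 = 9.41 ft/s. E₁ = y₁ + V₁²/2g = 272 ft; E₂ = y₂ + V₂²/2g = 72.8 ft. ΔE = E₁ − E₂ = 199 ft.

ΔE = 199 ft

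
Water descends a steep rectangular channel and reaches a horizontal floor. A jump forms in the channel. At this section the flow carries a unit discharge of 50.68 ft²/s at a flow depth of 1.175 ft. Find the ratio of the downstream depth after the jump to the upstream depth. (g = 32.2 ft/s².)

V₁ = q/y₁ = 50.68/1.175 = 43.13 ft/s. Fr₁ = V₁/√(g·y₁) = 43.13/√(32.2×1.175) = 7.012.
From the momentum equation for a rectangular channel, y₂/y₁ = ½[√(1 + 8Fr₁²) − 1] = ½[√394.36 − 1] = 9.429.

y₂/y₁ = 9.429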